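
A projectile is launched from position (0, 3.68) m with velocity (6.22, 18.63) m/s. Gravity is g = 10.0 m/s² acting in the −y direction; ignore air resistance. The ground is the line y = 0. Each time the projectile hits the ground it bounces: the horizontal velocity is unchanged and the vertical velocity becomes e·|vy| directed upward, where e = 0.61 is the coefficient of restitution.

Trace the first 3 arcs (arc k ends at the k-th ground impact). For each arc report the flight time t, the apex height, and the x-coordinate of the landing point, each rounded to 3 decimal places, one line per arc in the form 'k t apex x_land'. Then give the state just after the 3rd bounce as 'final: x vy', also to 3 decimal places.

1 3.914 21.034 24.345
2 2.502 7.827 39.909
3 1.526 2.912 49.404
final: 49.404 4.655

Arc 1: start y=3.680, vy=18.630 → t=3.914, apex=21.034, x_land=24.345, impact vy=-20.510
  bounce: vy ← 0.61·20.510 = 12.511
Arc 2: start y=0.000, vy=12.511 → t=2.502, apex=7.827, x_land=39.909, impact vy=-12.511
  bounce: vy ← 0.61·12.511 = 7.632
Arc 3: start y=0.000, vy=7.632 → t=1.526, apex=2.912, x_land=49.404, impact vy=-7.632
  bounce: vy ← 0.61·7.632 = 4.655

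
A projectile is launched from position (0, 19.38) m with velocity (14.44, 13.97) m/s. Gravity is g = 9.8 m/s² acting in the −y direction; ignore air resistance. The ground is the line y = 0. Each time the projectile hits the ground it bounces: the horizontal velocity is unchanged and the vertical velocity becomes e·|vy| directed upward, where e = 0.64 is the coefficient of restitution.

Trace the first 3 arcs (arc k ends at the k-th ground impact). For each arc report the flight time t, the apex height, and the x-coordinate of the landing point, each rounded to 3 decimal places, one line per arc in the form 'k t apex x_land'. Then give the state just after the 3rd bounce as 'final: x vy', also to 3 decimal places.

Arc 1: start y=19.380, vy=13.970 → t=3.872, apex=29.337, x_land=55.917, impact vy=-23.979
  bounce: vy ← 0.64·23.979 = 15.347
Arc 2: start y=0.000, vy=15.347 → t=3.132, apex=12.017, x_land=101.143, impact vy=-15.347
  bounce: vy ← 0.64·15.347 = 9.822
Arc 3: start y=0.000, vy=9.822 → t=2.004, apex=4.922, x_land=130.088, impact vy=-9.822
  bounce: vy ← 0.64·9.822 = 6.286

1 3.872 29.337 55.917
2 3.132 12.017 101.143
3 2.004 4.922 130.088
final: 130.088 6.286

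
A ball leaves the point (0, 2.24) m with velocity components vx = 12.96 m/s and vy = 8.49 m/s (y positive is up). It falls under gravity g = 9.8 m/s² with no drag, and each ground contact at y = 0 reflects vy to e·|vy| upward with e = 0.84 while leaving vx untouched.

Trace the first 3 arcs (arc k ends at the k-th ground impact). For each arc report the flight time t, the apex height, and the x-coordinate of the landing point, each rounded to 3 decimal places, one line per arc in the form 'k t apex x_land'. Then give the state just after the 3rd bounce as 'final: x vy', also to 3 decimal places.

1 1.965 5.918 25.470
2 1.846 4.175 49.397
3 1.551 2.946 69.495
final: 69.495 6.383

Arc 1: start y=2.240, vy=8.490 → t=1.965, apex=5.918, x_land=25.470, impact vy=-10.770
  bounce: vy ← 0.84·10.770 = 9.046
Arc 2: start y=0.000, vy=9.046 → t=1.846, apex=4.175, x_land=49.397, impact vy=-9.046
  bounce: vy ← 0.84·9.046 = 7.599
Arc 3: start y=0.000, vy=7.599 → t=1.551, apex=2.946, x_land=69.495, impact vy=-7.599
  bounce: vy ← 0.84·7.599 = 6.383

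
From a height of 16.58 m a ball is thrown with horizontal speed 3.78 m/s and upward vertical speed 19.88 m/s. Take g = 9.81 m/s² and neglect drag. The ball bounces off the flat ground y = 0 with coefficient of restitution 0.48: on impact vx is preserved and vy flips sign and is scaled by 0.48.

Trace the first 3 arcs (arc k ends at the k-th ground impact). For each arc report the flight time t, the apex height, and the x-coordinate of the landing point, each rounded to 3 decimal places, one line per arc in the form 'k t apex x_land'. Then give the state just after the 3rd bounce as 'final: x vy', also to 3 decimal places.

Arc 1: start y=16.580, vy=19.880 → t=4.763, apex=36.723, x_land=18.003, impact vy=-26.842
  bounce: vy ← 0.48·26.842 = 12.884
Arc 2: start y=0.000, vy=12.884 → t=2.627, apex=8.461, x_land=27.932, impact vy=-12.884
  bounce: vy ← 0.48·12.884 = 6.184
Arc 3: start y=0.000, vy=6.184 → t=1.261, apex=1.949, x_land=32.698, impact vy=-6.184
  bounce: vy ← 0.48·6.184 = 2.969

1 4.763 36.723 18.003
2 2.627 8.461 27.932
3 1.261 1.949 32.698
final: 32.698 2.969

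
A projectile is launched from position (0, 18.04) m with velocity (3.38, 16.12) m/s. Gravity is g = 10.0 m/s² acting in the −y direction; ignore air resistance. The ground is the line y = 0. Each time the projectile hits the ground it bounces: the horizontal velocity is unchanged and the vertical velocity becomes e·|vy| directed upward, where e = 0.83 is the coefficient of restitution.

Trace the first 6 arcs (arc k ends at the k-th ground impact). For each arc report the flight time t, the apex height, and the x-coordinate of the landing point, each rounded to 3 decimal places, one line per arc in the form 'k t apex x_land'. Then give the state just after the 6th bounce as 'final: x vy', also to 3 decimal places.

1 4.103 31.033 13.869
2 4.136 21.378 27.847
3 3.433 14.728 39.449
4 2.849 10.146 49.079
5 2.365 6.989 57.071
6 1.963 4.815 63.705
final: 63.705 8.145

Arc 1: start y=18.040, vy=16.120 → t=4.103, apex=31.033, x_land=13.869, impact vy=-24.913
  bounce: vy ← 0.83·24.913 = 20.678
Arc 2: start y=0.000, vy=20.678 → t=4.136, apex=21.378, x_land=27.847, impact vy=-20.678
  bounce: vy ← 0.83·20.678 = 17.163
Arc 3: start y=0.000, vy=17.163 → t=3.433, apex=14.728, x_land=39.449, impact vy=-17.163
  bounce: vy ← 0.83·17.163 = 14.245
Arc 4: start y=0.000, vy=14.245 → t=2.849, apex=10.146, x_land=49.079, impact vy=-14.245
  bounce: vy ← 0.83·14.245 = 11.823
Arc 5: start y=0.000, vy=11.823 → t=2.365, apex=6.989, x_land=57.071, impact vy=-11.823
  bounce: vy ← 0.83·11.823 = 9.813
Arc 6: start y=0.000, vy=9.813 → t=1.963, apex=4.815, x_land=63.705, impact vy=-9.813
  bounce: vy ← 0.83·9.813 = 8.145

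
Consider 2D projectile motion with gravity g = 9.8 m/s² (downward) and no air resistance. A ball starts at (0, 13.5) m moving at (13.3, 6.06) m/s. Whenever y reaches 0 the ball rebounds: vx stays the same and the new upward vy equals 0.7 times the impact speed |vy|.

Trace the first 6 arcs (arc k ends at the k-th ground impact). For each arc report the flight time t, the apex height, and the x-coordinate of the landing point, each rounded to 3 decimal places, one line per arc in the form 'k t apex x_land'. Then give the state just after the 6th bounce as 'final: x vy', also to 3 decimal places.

Arc 1: start y=13.500, vy=6.060 → t=2.390, apex=15.374, x_land=31.782, impact vy=-17.359
  bounce: vy ← 0.7·17.359 = 12.151
Arc 2: start y=0.000, vy=12.151 → t=2.480, apex=7.533, x_land=64.764, impact vy=-12.151
  bounce: vy ← 0.7·12.151 = 8.506
Arc 3: start y=0.000, vy=8.506 → t=1.736, apex=3.691, x_land=87.851, impact vy=-8.506
  bounce: vy ← 0.7·8.506 = 5.954
Arc 4: start y=0.000, vy=5.954 → t=1.215, apex=1.809, x_land=104.012, impact vy=-5.954
  bounce: vy ← 0.7·5.954 = 4.168
Arc 5: start y=0.000, vy=4.168 → t=0.851, apex=0.886, x_land=115.325, impact vy=-4.168
  bounce: vy ← 0.7·4.168 = 2.917
Arc 6: start y=0.000, vy=2.917 → t=0.595, apex=0.434, x_land=123.243, impact vy=-2.917
  bounce: vy ← 0.7·2.917 = 2.042

1 2.390 15.374 31.782
2 2.480 7.533 64.764
3 1.736 3.691 87.851
4 1.215 1.809 104.012
5 0.851 0.886 115.325
6 0.595 0.434 123.243
final: 123.243 2.042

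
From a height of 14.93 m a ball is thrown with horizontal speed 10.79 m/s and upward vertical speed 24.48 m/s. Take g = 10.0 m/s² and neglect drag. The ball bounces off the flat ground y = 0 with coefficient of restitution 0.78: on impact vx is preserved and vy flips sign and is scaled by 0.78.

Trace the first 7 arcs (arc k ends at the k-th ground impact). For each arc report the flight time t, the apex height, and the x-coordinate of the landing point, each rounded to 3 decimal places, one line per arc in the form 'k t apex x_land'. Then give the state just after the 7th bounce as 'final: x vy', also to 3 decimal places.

Arc 1: start y=14.930, vy=24.480 → t=5.444, apex=44.894, x_land=58.746, impact vy=-29.964
  bounce: vy ← 0.78·29.964 = 23.372
Arc 2: start y=0.000, vy=23.372 → t=4.674, apex=27.313, x_land=109.183, impact vy=-23.372
  bounce: vy ← 0.78·23.372 = 18.230
Arc 3: start y=0.000, vy=18.230 → t=3.646, apex=16.617, x_land=148.524, impact vy=-18.230
  bounce: vy ← 0.78·18.230 = 14.220
Arc 4: start y=0.000, vy=14.220 → t=2.844, apex=10.110, x_land=179.210, impact vy=-14.220
  bounce: vy ← 0.78·14.220 = 11.091
Arc 5: start y=0.000, vy=11.091 → t=2.218, apex=6.151, x_land=203.146, impact vy=-11.091
  bounce: vy ← 0.78·11.091 = 8.651
Arc 6: start y=0.000, vy=8.651 → t=1.730, apex=3.742, x_land=221.815, impact vy=-8.651
  bounce: vy ← 0.78·8.651 = 6.748
Arc 7: start y=0.000, vy=6.748 → t=1.350, apex=2.277, x_land=236.377, impact vy=-6.748
  bounce: vy ← 0.78·6.748 = 5.263

1 5.444 44.894 58.746
2 4.674 27.313 109.183
3 3.646 16.617 148.524
4 2.844 10.110 179.210
5 2.218 6.151 203.146
6 1.730 3.742 221.815
7 1.350 2.277 236.377
final: 236.377 5.263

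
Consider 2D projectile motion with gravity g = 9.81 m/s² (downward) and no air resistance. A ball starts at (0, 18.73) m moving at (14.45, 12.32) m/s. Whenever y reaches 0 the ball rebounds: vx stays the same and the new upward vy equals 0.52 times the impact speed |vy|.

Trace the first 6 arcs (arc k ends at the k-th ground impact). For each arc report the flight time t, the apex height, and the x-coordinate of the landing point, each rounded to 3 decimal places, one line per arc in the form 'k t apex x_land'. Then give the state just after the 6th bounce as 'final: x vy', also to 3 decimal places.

Arc 1: start y=18.730, vy=12.320 → t=3.579, apex=26.466, x_land=51.713, impact vy=-22.787
  bounce: vy ← 0.52·22.787 = 11.849
Arc 2: start y=0.000, vy=11.849 → t=2.416, apex=7.156, x_land=86.621, impact vy=-11.849
  bounce: vy ← 0.52·11.849 = 6.162
Arc 3: start y=0.000, vy=6.162 → t=1.256, apex=1.935, x_land=104.773, impact vy=-6.162
  bounce: vy ← 0.52·6.162 = 3.204
Arc 4: start y=0.000, vy=3.204 → t=0.653, apex=0.523, x_land=114.212, impact vy=-3.204
  bounce: vy ← 0.52·3.204 = 1.666
Arc 5: start y=0.000, vy=1.666 → t=0.340, apex=0.141, x_land=119.121, impact vy=-1.666
  bounce: vy ← 0.52·1.666 = 0.866
Arc 6: start y=0.000, vy=0.866 → t=0.177, apex=0.038, x_land=121.673, impact vy=-0.866
  bounce: vy ← 0.52·0.866 = 0.451

1 3.579 26.466 51.713
2 2.416 7.156 86.621
3 1.256 1.935 104.773
4 0.653 0.523 114.212
5 0.340 0.141 119.121
6 0.177 0.038 121.673
final: 121.673 0.451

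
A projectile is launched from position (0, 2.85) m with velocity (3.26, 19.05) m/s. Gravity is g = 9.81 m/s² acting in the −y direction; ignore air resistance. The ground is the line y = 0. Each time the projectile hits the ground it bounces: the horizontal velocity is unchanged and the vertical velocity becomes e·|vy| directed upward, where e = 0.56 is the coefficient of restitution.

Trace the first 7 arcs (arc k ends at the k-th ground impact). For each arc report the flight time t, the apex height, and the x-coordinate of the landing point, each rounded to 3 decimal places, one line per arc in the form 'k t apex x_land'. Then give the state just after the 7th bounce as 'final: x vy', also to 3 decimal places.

Arc 1: start y=2.850, vy=19.050 → t=4.028, apex=21.347, x_land=13.131, impact vy=-20.465
  bounce: vy ← 0.56·20.465 = 11.460
Arc 2: start y=0.000, vy=11.460 → t=2.336, apex=6.694, x_land=20.748, impact vy=-11.460
  bounce: vy ← 0.56·11.460 = 6.418
Arc 3: start y=0.000, vy=6.418 → t=1.308, apex=2.099, x_land=25.014, impact vy=-6.418
  bounce: vy ← 0.56·6.418 = 3.594
Arc 4: start y=0.000, vy=3.594 → t=0.733, apex=0.658, x_land=27.402, impact vy=-3.594
  bounce: vy ← 0.56·3.594 = 2.013
Arc 5: start y=0.000, vy=2.013 → t=0.410, apex=0.206, x_land=28.740, impact vy=-2.013
  bounce: vy ← 0.56·2.013 = 1.127
Arc 6: start y=0.000, vy=1.127 → t=0.230, apex=0.065, x_land=29.489, impact vy=-1.127
  bounce: vy ← 0.56·1.127 = 0.631
Arc 7: start y=0.000, vy=0.631 → t=0.129, apex=0.020, x_land=29.909, impact vy=-0.631
  bounce: vy ← 0.56·0.631 = 0.353

1 4.028 21.347 13.131
2 2.336 6.694 20.748
3 1.308 2.099 25.014
4 0.733 0.658 27.402
5 0.410 0.206 28.740
6 0.230 0.065 29.489
7 0.129 0.020 29.909
final: 29.909 0.353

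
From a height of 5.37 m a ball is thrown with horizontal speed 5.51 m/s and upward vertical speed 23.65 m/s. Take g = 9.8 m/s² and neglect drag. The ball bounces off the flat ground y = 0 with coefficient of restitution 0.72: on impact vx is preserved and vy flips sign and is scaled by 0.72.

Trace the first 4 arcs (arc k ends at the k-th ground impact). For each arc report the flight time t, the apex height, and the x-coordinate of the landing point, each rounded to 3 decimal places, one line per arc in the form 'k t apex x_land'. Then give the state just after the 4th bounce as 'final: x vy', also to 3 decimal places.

1 5.044 33.907 27.791
2 3.788 17.577 48.663
3 2.727 9.112 63.691
4 1.964 4.724 74.511
final: 74.511 6.928

Arc 1: start y=5.370, vy=23.650 → t=5.044, apex=33.907, x_land=27.791, impact vy=-25.779
  bounce: vy ← 0.72·25.779 = 18.561
Arc 2: start y=0.000, vy=18.561 → t=3.788, apex=17.577, x_land=48.663, impact vy=-18.561
  bounce: vy ← 0.72·18.561 = 13.364
Arc 3: start y=0.000, vy=13.364 → t=2.727, apex=9.112, x_land=63.691, impact vy=-13.364
  bounce: vy ← 0.72·13.364 = 9.622
Arc 4: start y=0.000, vy=9.622 → t=1.964, apex=4.724, x_land=74.511, impact vy=-9.622
  bounce: vy ← 0.72·9.622 = 6.928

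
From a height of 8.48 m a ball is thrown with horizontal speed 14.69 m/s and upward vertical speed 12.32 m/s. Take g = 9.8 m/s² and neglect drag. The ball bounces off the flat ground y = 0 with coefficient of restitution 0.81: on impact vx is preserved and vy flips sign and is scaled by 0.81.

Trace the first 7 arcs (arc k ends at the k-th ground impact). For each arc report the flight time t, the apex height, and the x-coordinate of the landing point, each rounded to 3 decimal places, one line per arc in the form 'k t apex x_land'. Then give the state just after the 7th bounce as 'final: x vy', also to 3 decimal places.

1 3.077 16.224 45.198
2 2.948 10.645 88.501
3 2.388 6.984 123.576
4 1.934 4.582 151.987
5 1.567 3.006 175.000
6 1.269 1.972 193.641
7 1.028 1.294 208.739
final: 208.739 4.079

Arc 1: start y=8.480, vy=12.320 → t=3.077, apex=16.224, x_land=45.198, impact vy=-17.832
  bounce: vy ← 0.81·17.832 = 14.444
Arc 2: start y=0.000, vy=14.444 → t=2.948, apex=10.645, x_land=88.501, impact vy=-14.444
  bounce: vy ← 0.81·14.444 = 11.700
Arc 3: start y=0.000, vy=11.700 → t=2.388, apex=6.984, x_land=123.576, impact vy=-11.700
  bounce: vy ← 0.81·11.700 = 9.477
Arc 4: start y=0.000, vy=9.477 → t=1.934, apex=4.582, x_land=151.987, impact vy=-9.477
  bounce: vy ← 0.81·9.477 = 7.676
Arc 5: start y=0.000, vy=7.676 → t=1.567, apex=3.006, x_land=175.000, impact vy=-7.676
  bounce: vy ← 0.81·7.676 = 6.218
Arc 6: start y=0.000, vy=6.218 → t=1.269, apex=1.972, x_land=193.641, impact vy=-6.218
  bounce: vy ← 0.81·6.218 = 5.036
Arc 7: start y=0.000, vy=5.036 → t=1.028, apex=1.294, x_land=208.739, impact vy=-5.036
  bounce: vy ← 0.81·5.036 = 4.079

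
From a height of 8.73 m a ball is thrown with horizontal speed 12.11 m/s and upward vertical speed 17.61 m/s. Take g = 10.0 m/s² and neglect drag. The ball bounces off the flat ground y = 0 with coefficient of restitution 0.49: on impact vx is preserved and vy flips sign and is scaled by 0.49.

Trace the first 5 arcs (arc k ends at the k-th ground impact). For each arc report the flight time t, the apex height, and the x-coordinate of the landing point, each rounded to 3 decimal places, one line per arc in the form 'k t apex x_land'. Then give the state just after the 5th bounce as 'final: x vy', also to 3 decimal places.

Arc 1: start y=8.730, vy=17.610 → t=3.963, apex=24.236, x_land=47.987, impact vy=-22.016
  bounce: vy ← 0.49·22.016 = 10.788
Arc 2: start y=0.000, vy=10.788 → t=2.158, apex=5.819, x_land=74.116, impact vy=-10.788
  bounce: vy ← 0.49·10.788 = 5.286
Arc 3: start y=0.000, vy=5.286 → t=1.057, apex=1.397, x_land=86.919, impact vy=-5.286
  bounce: vy ← 0.49·5.286 = 2.590
Arc 4: start y=0.000, vy=2.590 → t=0.518, apex=0.335, x_land=93.192, impact vy=-2.590
  bounce: vy ← 0.49·2.590 = 1.269
Arc 5: start y=0.000, vy=1.269 → t=0.254, apex=0.081, x_land=96.266, impact vy=-1.269
  bounce: vy ← 0.49·1.269 = 0.622

1 3.963 24.236 47.987
2 2.158 5.819 74.116
3 1.057 1.397 86.919
4 0.518 0.335 93.192
5 0.254 0.081 96.266
final: 96.266 0.622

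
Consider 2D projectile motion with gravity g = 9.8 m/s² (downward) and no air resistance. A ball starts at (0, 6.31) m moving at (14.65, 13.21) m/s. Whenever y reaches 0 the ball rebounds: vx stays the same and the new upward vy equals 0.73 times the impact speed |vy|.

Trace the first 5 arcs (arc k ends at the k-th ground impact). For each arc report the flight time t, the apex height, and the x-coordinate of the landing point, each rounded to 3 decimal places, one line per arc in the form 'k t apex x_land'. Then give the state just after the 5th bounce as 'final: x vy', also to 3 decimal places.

1 3.110 15.213 45.561
2 2.573 8.107 83.249
3 1.878 4.320 110.762
4 1.371 2.302 130.846
5 1.001 1.227 145.507
final: 145.507 3.580

Arc 1: start y=6.310, vy=13.210 → t=3.110, apex=15.213, x_land=45.561, impact vy=-17.268
  bounce: vy ← 0.73·17.268 = 12.606
Arc 2: start y=0.000, vy=12.606 → t=2.573, apex=8.107, x_land=83.249, impact vy=-12.606
  bounce: vy ← 0.73·12.606 = 9.202
Arc 3: start y=0.000, vy=9.202 → t=1.878, apex=4.320, x_land=110.762, impact vy=-9.202
  bounce: vy ← 0.73·9.202 = 6.718
Arc 4: start y=0.000, vy=6.718 → t=1.371, apex=2.302, x_land=130.846, impact vy=-6.718
  bounce: vy ← 0.73·6.718 = 4.904
Arc 5: start y=0.000, vy=4.904 → t=1.001, apex=1.227, x_land=145.507, impact vy=-4.904
  bounce: vy ← 0.73·4.904 = 3.580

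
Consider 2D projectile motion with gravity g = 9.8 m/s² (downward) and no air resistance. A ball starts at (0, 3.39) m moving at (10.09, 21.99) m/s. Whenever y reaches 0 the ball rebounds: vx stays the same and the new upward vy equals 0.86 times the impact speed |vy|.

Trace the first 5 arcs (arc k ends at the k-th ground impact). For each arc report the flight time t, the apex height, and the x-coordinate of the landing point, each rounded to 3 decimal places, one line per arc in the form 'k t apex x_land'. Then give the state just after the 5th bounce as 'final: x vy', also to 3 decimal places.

Arc 1: start y=3.390, vy=21.990 → t=4.637, apex=28.061, x_land=46.787, impact vy=-23.452
  bounce: vy ← 0.86·23.452 = 20.169
Arc 2: start y=0.000, vy=20.169 → t=4.116, apex=20.754, x_land=88.318, impact vy=-20.169
  bounce: vy ← 0.86·20.169 = 17.345
Arc 3: start y=0.000, vy=17.345 → t=3.540, apex=15.350, x_land=124.035, impact vy=-17.345
  bounce: vy ← 0.86·17.345 = 14.917
Arc 4: start y=0.000, vy=14.917 → t=3.044, apex=11.353, x_land=154.752, impact vy=-14.917
  bounce: vy ← 0.86·14.917 = 12.829
Arc 5: start y=0.000, vy=12.829 → t=2.618, apex=8.396, x_land=181.168, impact vy=-12.829
  bounce: vy ← 0.86·12.829 = 11.033

1 4.637 28.061 46.787
2 4.116 20.754 88.318
3 3.540 15.350 124.035
4 3.044 11.353 154.752
5 2.618 8.396 181.168
final: 181.168 11.033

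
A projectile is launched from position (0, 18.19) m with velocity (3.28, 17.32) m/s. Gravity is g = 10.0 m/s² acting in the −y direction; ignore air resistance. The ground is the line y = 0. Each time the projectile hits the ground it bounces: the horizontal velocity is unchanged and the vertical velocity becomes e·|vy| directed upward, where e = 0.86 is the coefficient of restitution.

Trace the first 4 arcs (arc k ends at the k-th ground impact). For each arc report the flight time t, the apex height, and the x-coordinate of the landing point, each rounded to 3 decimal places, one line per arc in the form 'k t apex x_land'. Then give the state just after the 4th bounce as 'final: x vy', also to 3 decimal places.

Arc 1: start y=18.190, vy=17.320 → t=4.308, apex=33.189, x_land=14.132, impact vy=-25.764
  bounce: vy ← 0.86·25.764 = 22.157
Arc 2: start y=0.000, vy=22.157 → t=4.431, apex=24.547, x_land=28.667, impact vy=-22.157
  bounce: vy ← 0.86·22.157 = 19.055
Arc 3: start y=0.000, vy=19.055 → t=3.811, apex=18.155, x_land=41.167, impact vy=-19.055
  bounce: vy ← 0.86·19.055 = 16.387
Arc 4: start y=0.000, vy=16.387 → t=3.277, apex=13.427, x_land=51.917, impact vy=-16.387
  bounce: vy ← 0.86·16.387 = 14.093

1 4.308 33.189 14.132
2 4.431 24.547 28.667
3 3.811 18.155 41.167
4 3.277 13.427 51.917
final: 51.917 14.093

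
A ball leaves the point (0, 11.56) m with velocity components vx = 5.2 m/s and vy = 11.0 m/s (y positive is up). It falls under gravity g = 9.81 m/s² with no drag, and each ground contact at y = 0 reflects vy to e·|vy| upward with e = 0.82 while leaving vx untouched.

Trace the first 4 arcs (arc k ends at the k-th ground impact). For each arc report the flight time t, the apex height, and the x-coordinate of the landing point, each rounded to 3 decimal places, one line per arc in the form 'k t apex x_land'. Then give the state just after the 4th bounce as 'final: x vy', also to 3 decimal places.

Arc 1: start y=11.560, vy=11.000 → t=3.022, apex=17.727, x_land=15.716, impact vy=-18.650
  bounce: vy ← 0.82·18.650 = 15.293
Arc 2: start y=0.000, vy=15.293 → t=3.118, apex=11.920, x_land=31.929, impact vy=-15.293
  bounce: vy ← 0.82·15.293 = 12.540
Arc 3: start y=0.000, vy=12.540 → t=2.557, apex=8.015, x_land=45.223, impact vy=-12.540
  bounce: vy ← 0.82·12.540 = 10.283
Arc 4: start y=0.000, vy=10.283 → t=2.096, apex=5.389, x_land=56.124, impact vy=-10.283
  bounce: vy ← 0.82·10.283 = 8.432

1 3.022 17.727 15.716
2 3.118 11.920 31.929
3 2.557 8.015 45.223
4 2.096 5.389 56.124
final: 56.124 8.432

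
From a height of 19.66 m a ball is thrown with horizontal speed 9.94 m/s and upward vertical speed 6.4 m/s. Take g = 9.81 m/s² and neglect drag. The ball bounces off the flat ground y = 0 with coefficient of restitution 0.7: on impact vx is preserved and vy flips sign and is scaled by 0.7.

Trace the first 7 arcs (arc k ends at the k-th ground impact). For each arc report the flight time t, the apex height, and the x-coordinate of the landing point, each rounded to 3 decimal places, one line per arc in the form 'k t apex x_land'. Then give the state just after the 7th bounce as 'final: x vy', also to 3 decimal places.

Arc 1: start y=19.660, vy=6.400 → t=2.758, apex=21.748, x_land=27.415, impact vy=-20.656
  bounce: vy ← 0.7·20.656 = 14.460
Arc 2: start y=0.000, vy=14.460 → t=2.948, apex=10.656, x_land=56.717, impact vy=-14.460
  bounce: vy ← 0.7·14.460 = 10.122
Arc 3: start y=0.000, vy=10.122 → t=2.064, apex=5.222, x_land=77.229, impact vy=-10.122
  bounce: vy ← 0.7·10.122 = 7.085
Arc 4: start y=0.000, vy=7.085 → t=1.444, apex=2.559, x_land=91.587, impact vy=-7.085
  bounce: vy ← 0.7·7.085 = 4.960
Arc 5: start y=0.000, vy=4.960 → t=1.011, apex=1.254, x_land=101.638, impact vy=-4.960
  bounce: vy ← 0.7·4.960 = 3.472
Arc 6: start y=0.000, vy=3.472 → t=0.708, apex=0.614, x_land=108.673, impact vy=-3.472
  bounce: vy ← 0.7·3.472 = 2.430
Arc 7: start y=0.000, vy=2.430 → t=0.495, apex=0.301, x_land=113.598, impact vy=-2.430
  bounce: vy ← 0.7·2.430 = 1.701

1 2.758 21.748 27.415
2 2.948 10.656 56.717
3 2.064 5.222 77.229
4 1.444 2.559 91.587
5 1.011 1.254 101.638
6 0.708 0.614 108.673
7 0.495 0.301 113.598
final: 113.598 1.701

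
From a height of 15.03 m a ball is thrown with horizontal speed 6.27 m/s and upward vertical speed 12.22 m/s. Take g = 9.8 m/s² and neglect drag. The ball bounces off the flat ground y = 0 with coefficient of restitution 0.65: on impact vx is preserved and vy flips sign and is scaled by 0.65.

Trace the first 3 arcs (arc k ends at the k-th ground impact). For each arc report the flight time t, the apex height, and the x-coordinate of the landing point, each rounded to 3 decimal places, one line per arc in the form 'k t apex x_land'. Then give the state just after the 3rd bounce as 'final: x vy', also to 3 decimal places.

Arc 1: start y=15.030, vy=12.220 → t=3.397, apex=22.649, x_land=21.298, impact vy=-21.069
  bounce: vy ← 0.65·21.069 = 13.695
Arc 2: start y=0.000, vy=13.695 → t=2.795, apex=9.569, x_land=38.822, impact vy=-13.695
  bounce: vy ← 0.65·13.695 = 8.902
Arc 3: start y=0.000, vy=8.902 → t=1.817, apex=4.043, x_land=50.213, impact vy=-8.902
  bounce: vy ← 0.65·8.902 = 5.786

1 3.397 22.649 21.298
2 2.795 9.569 38.822
3 1.817 4.043 50.213
final: 50.213 5.786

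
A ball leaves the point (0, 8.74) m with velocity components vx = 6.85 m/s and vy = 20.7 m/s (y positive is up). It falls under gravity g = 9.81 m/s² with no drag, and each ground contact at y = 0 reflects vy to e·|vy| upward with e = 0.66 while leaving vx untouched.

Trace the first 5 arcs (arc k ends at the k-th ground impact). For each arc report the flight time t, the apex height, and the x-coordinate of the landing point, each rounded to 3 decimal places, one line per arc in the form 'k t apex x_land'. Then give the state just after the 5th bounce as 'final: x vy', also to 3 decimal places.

Arc 1: start y=8.740, vy=20.700 → t=4.607, apex=30.579, x_land=31.558, impact vy=-24.494
  bounce: vy ← 0.66·24.494 = 16.166
Arc 2: start y=0.000, vy=16.166 → t=3.296, apex=13.320, x_land=54.134, impact vy=-16.166
  bounce: vy ← 0.66·16.166 = 10.670
Arc 3: start y=0.000, vy=10.670 → t=2.175, apex=5.802, x_land=69.035, impact vy=-10.670
  bounce: vy ← 0.66·10.670 = 7.042
Arc 4: start y=0.000, vy=7.042 → t=1.436, apex=2.528, x_land=78.869, impact vy=-7.042
  bounce: vy ← 0.66·7.042 = 4.648
Arc 5: start y=0.000, vy=4.648 → t=0.948, apex=1.101, x_land=85.360, impact vy=-4.648
  bounce: vy ← 0.66·4.648 = 3.067

1 4.607 30.579 31.558
2 3.296 13.320 54.134
3 2.175 5.802 69.035
4 1.436 2.528 78.869
5 0.948 1.101 85.360
final: 85.360 3.067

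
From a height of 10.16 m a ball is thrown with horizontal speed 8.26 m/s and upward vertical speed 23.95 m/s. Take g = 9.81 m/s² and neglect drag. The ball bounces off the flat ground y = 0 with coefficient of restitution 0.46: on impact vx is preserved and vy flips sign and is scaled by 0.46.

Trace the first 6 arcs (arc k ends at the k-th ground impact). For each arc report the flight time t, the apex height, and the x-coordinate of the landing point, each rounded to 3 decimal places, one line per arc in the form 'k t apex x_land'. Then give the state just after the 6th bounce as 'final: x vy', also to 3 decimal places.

Arc 1: start y=10.160, vy=23.950 → t=5.275, apex=39.396, x_land=43.575, impact vy=-27.802
  bounce: vy ← 0.46·27.802 = 12.789
Arc 2: start y=0.000, vy=12.789 → t=2.607, apex=8.336, x_land=65.111, impact vy=-12.789
  bounce: vy ← 0.46·12.789 = 5.883
Arc 3: start y=0.000, vy=5.883 → t=1.199, apex=1.764, x_land=75.018, impact vy=-5.883
  bounce: vy ← 0.46·5.883 = 2.706
Arc 4: start y=0.000, vy=2.706 → t=0.552, apex=0.373, x_land=79.575, impact vy=-2.706
  bounce: vy ← 0.46·2.706 = 1.245
Arc 5: start y=0.000, vy=1.245 → t=0.254, apex=0.079, x_land=81.671, impact vy=-1.245
  bounce: vy ← 0.46·1.245 = 0.573
Arc 6: start y=0.000, vy=0.573 → t=0.117, apex=0.017, x_land=82.636, impact vy=-0.573
  bounce: vy ← 0.46·0.573 = 0.263

1 5.275 39.396 43.575
2 2.607 8.336 65.111
3 1.199 1.764 75.018
4 0.552 0.373 79.575
5 0.254 0.079 81.671
6 0.117 0.017 82.636
final: 82.636 0.263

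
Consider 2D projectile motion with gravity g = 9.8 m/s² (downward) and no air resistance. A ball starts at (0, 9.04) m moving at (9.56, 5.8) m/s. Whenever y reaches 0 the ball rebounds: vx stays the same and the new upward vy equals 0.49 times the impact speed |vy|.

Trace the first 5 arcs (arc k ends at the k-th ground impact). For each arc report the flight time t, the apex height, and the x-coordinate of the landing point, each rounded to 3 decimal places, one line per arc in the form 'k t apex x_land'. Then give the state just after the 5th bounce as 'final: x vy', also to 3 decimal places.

1 2.073 10.756 19.822
2 1.452 2.583 33.703
3 0.711 0.620 40.505
4 0.349 0.149 43.838
5 0.171 0.036 45.471
final: 45.471 0.410

Arc 1: start y=9.040, vy=5.800 → t=2.073, apex=10.756, x_land=19.822, impact vy=-14.520
  bounce: vy ← 0.49·14.520 = 7.115
Arc 2: start y=0.000, vy=7.115 → t=1.452, apex=2.583, x_land=33.703, impact vy=-7.115
  bounce: vy ← 0.49·7.115 = 3.486
Arc 3: start y=0.000, vy=3.486 → t=0.711, apex=0.620, x_land=40.505, impact vy=-3.486
  bounce: vy ← 0.49·3.486 = 1.708
Arc 4: start y=0.000, vy=1.708 → t=0.349, apex=0.149, x_land=43.838, impact vy=-1.708
  bounce: vy ← 0.49·1.708 = 0.837
Arc 5: start y=0.000, vy=0.837 → t=0.171, apex=0.036, x_land=45.471, impact vy=-0.837
  bounce: vy ← 0.49·0.837 = 0.410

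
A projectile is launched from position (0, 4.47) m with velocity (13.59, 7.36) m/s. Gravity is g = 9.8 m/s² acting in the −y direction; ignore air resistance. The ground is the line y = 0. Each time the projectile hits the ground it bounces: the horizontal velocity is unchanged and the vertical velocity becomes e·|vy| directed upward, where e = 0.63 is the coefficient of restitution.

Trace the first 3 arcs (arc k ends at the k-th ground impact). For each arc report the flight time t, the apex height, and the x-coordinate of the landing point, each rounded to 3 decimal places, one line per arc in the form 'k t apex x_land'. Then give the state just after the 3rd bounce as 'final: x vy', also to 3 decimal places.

Arc 1: start y=4.470, vy=7.360 → t=1.966, apex=7.234, x_land=26.719, impact vy=-11.907
  bounce: vy ← 0.63·11.907 = 7.502
Arc 2: start y=0.000, vy=7.502 → t=1.531, apex=2.871, x_land=47.524, impact vy=-7.502
  bounce: vy ← 0.63·7.502 = 4.726
Arc 3: start y=0.000, vy=4.726 → t=0.964, apex=1.140, x_land=60.631, impact vy=-4.726
  bounce: vy ← 0.63·4.726 = 2.977

1 1.966 7.234 26.719
2 1.531 2.871 47.524
3 0.964 1.140 60.631
final: 60.631 2.977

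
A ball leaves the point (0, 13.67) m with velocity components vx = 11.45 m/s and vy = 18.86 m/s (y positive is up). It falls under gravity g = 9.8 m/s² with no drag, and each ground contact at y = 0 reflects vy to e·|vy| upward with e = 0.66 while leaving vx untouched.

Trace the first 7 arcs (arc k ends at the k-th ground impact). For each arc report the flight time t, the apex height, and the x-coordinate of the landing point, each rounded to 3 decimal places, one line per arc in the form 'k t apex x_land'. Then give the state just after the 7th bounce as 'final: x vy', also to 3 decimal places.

1 4.473 31.818 51.213
2 3.364 13.860 89.726
3 2.220 6.037 115.146
4 1.465 2.630 131.922
5 0.967 1.146 142.995
6 0.638 0.499 150.303
7 0.421 0.217 155.126
final: 155.126 1.362

Arc 1: start y=13.670, vy=18.860 → t=4.473, apex=31.818, x_land=51.213, impact vy=-24.973
  bounce: vy ← 0.66·24.973 = 16.482
Arc 2: start y=0.000, vy=16.482 → t=3.364, apex=13.860, x_land=89.726, impact vy=-16.482
  bounce: vy ← 0.66·16.482 = 10.878
Arc 3: start y=0.000, vy=10.878 → t=2.220, apex=6.037, x_land=115.146, impact vy=-10.878
  bounce: vy ← 0.66·10.878 = 7.180
Arc 4: start y=0.000, vy=7.180 → t=1.465, apex=2.630, x_land=131.922, impact vy=-7.180
  bounce: vy ← 0.66·7.180 = 4.738
Arc 5: start y=0.000, vy=4.738 → t=0.967, apex=1.146, x_land=142.995, impact vy=-4.738
  bounce: vy ← 0.66·4.738 = 3.127
Arc 6: start y=0.000, vy=3.127 → t=0.638, apex=0.499, x_land=150.303, impact vy=-3.127
  bounce: vy ← 0.66·3.127 = 2.064
Arc 7: start y=0.000, vy=2.064 → t=0.421, apex=0.217, x_land=155.126, impact vy=-2.064
  bounce: vy ← 0.66·2.064 = 1.362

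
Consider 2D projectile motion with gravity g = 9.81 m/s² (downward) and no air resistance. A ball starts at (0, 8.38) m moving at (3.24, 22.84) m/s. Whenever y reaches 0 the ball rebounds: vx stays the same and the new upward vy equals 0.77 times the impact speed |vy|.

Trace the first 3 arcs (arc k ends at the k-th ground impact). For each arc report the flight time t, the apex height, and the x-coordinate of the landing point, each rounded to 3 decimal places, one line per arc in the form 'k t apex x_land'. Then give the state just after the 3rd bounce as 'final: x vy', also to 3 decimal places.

1 4.998 34.968 16.194
2 4.112 20.733 29.517
3 3.166 12.292 39.775
final: 39.775 11.958

Arc 1: start y=8.380, vy=22.840 → t=4.998, apex=34.968, x_land=16.194, impact vy=-26.193
  bounce: vy ← 0.77·26.193 = 20.169
Arc 2: start y=0.000, vy=20.169 → t=4.112, apex=20.733, x_land=29.517, impact vy=-20.169
  bounce: vy ← 0.77·20.169 = 15.530
Arc 3: start y=0.000, vy=15.530 → t=3.166, apex=12.292, x_land=39.775, impact vy=-15.530
  bounce: vy ← 0.77·15.530 = 11.958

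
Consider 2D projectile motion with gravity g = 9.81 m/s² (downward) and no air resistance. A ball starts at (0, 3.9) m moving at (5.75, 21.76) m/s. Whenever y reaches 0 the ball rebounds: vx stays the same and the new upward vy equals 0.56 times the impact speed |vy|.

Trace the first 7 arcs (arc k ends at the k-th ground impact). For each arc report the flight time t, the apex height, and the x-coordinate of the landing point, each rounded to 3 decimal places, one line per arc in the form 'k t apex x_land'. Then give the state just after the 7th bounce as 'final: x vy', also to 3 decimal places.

1 4.609 28.033 26.501
2 2.678 8.791 41.897
3 1.499 2.757 50.518
4 0.840 0.865 55.346
5 0.470 0.271 58.050
6 0.263 0.085 59.564
7 0.147 0.027 60.412
final: 60.412 0.405

Arc 1: start y=3.900, vy=21.760 → t=4.609, apex=28.033, x_land=26.501, impact vy=-23.452
  bounce: vy ← 0.56·23.452 = 13.133
Arc 2: start y=0.000, vy=13.133 → t=2.678, apex=8.791, x_land=41.897, impact vy=-13.133
  bounce: vy ← 0.56·13.133 = 7.355
Arc 3: start y=0.000, vy=7.355 → t=1.499, apex=2.757, x_land=50.518, impact vy=-7.355
  bounce: vy ← 0.56·7.355 = 4.119
Arc 4: start y=0.000, vy=4.119 → t=0.840, apex=0.865, x_land=55.346, impact vy=-4.119
  bounce: vy ← 0.56·4.119 = 2.306
Arc 5: start y=0.000, vy=2.306 → t=0.470, apex=0.271, x_land=58.050, impact vy=-2.306
  bounce: vy ← 0.56·2.306 = 1.292
Arc 6: start y=0.000, vy=1.292 → t=0.263, apex=0.085, x_land=59.564, impact vy=-1.292
  bounce: vy ← 0.56·1.292 = 0.723
Arc 7: start y=0.000, vy=0.723 → t=0.147, apex=0.027, x_land=60.412, impact vy=-0.723
  bounce: vy ← 0.56·0.723 = 0.405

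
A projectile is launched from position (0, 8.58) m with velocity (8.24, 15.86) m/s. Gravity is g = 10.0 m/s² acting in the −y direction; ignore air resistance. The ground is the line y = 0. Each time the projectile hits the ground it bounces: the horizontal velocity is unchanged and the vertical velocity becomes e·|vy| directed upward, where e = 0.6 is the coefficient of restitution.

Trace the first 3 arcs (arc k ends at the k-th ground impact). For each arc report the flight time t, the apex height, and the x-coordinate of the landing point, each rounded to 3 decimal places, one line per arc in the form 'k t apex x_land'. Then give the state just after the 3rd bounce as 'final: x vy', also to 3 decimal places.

1 3.643 21.157 30.019
2 2.468 7.617 50.359
3 1.481 2.742 62.563
final: 62.563 4.443

Arc 1: start y=8.580, vy=15.860 → t=3.643, apex=21.157, x_land=30.019, impact vy=-20.570
  bounce: vy ← 0.6·20.570 = 12.342
Arc 2: start y=0.000, vy=12.342 → t=2.468, apex=7.617, x_land=50.359, impact vy=-12.342
  bounce: vy ← 0.6·12.342 = 7.405
Arc 3: start y=0.000, vy=7.405 → t=1.481, apex=2.742, x_land=62.563, impact vy=-7.405
  bounce: vy ← 0.6·7.405 = 4.443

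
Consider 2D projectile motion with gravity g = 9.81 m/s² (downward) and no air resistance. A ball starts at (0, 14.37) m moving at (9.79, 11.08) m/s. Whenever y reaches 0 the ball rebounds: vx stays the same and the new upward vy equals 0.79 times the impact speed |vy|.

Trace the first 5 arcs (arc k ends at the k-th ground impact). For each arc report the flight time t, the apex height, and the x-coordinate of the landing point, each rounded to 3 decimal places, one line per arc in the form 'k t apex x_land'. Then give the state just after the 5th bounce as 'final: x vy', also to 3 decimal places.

Arc 1: start y=14.370, vy=11.080 → t=3.180, apex=20.627, x_land=31.134, impact vy=-20.117
  bounce: vy ← 0.79·20.117 = 15.893
Arc 2: start y=0.000, vy=15.893 → t=3.240, apex=12.873, x_land=62.854, impact vy=-15.893
  bounce: vy ← 0.79·15.893 = 12.555
Arc 3: start y=0.000, vy=12.555 → t=2.560, apex=8.034, x_land=87.913, impact vy=-12.555
  bounce: vy ← 0.79·12.555 = 9.919
Arc 4: start y=0.000, vy=9.919 → t=2.022, apex=5.014, x_land=107.710, impact vy=-9.919
  bounce: vy ← 0.79·9.919 = 7.836
Arc 5: start y=0.000, vy=7.836 → t=1.597, apex=3.129, x_land=123.350, impact vy=-7.836
  bounce: vy ← 0.79·7.836 = 6.190

1 3.180 20.627 31.134
2 3.240 12.873 62.854
3 2.560 8.034 87.913
4 2.022 5.014 107.710
5 1.597 3.129 123.350
final: 123.350 6.190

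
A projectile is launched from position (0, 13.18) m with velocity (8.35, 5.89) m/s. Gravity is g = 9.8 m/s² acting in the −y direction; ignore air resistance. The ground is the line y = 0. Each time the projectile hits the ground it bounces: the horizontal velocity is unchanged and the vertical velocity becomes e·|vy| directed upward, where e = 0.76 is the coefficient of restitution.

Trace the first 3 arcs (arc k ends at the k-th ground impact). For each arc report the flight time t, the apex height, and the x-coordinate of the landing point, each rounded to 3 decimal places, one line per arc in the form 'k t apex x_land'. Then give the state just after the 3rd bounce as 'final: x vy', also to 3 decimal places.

1 2.348 14.950 19.604
2 2.655 8.635 41.773
3 2.018 4.988 58.622
final: 58.622 7.514

Arc 1: start y=13.180, vy=5.890 → t=2.348, apex=14.950, x_land=19.604, impact vy=-17.118
  bounce: vy ← 0.76·17.118 = 13.010
Arc 2: start y=0.000, vy=13.010 → t=2.655, apex=8.635, x_land=41.773, impact vy=-13.010
  bounce: vy ← 0.76·13.010 = 9.887
Arc 3: start y=0.000, vy=9.887 → t=2.018, apex=4.988, x_land=58.622, impact vy=-9.887
  bounce: vy ← 0.76·9.887 = 7.514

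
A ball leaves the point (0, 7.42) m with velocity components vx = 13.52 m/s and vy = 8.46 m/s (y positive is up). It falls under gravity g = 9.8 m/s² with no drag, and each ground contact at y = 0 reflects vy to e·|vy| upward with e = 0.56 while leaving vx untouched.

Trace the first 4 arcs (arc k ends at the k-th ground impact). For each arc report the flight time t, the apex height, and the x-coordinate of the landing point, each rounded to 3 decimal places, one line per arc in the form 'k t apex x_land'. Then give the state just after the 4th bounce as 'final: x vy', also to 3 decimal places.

1 2.366 11.072 31.994
2 1.684 3.472 54.756
3 0.943 1.089 67.502
4 0.528 0.341 74.640
final: 74.640 1.449

Arc 1: start y=7.420, vy=8.460 → t=2.366, apex=11.072, x_land=31.994, impact vy=-14.731
  bounce: vy ← 0.56·14.731 = 8.249
Arc 2: start y=0.000, vy=8.249 → t=1.684, apex=3.472, x_land=54.756, impact vy=-8.249
  bounce: vy ← 0.56·8.249 = 4.620
Arc 3: start y=0.000, vy=4.620 → t=0.943, apex=1.089, x_land=67.502, impact vy=-4.620
  bounce: vy ← 0.56·4.620 = 2.587
Arc 4: start y=0.000, vy=2.587 → t=0.528, apex=0.341, x_land=74.640, impact vy=-2.587
  bounce: vy ← 0.56·2.587 = 1.449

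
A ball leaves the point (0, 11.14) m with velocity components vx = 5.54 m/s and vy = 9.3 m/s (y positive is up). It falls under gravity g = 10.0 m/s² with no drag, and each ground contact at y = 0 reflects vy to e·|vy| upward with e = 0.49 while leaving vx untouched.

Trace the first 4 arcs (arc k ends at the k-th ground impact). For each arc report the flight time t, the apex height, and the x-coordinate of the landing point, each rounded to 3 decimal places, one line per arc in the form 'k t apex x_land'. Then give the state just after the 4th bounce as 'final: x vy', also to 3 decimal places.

Arc 1: start y=11.140, vy=9.300 → t=2.689, apex=15.465, x_land=14.895, impact vy=-17.587
  bounce: vy ← 0.49·17.587 = 8.617
Arc 2: start y=0.000, vy=8.617 → t=1.723, apex=3.713, x_land=24.443, impact vy=-8.617
  bounce: vy ← 0.49·8.617 = 4.223
Arc 3: start y=0.000, vy=4.223 → t=0.845, apex=0.891, x_land=29.122, impact vy=-4.223
  bounce: vy ← 0.49·4.223 = 2.069
Arc 4: start y=0.000, vy=2.069 → t=0.414, apex=0.214, x_land=31.414, impact vy=-2.069
  bounce: vy ← 0.49·2.069 = 1.014

1 2.689 15.465 14.895
2 1.723 3.713 24.443
3 0.845 0.891 29.122
4 0.414 0.214 31.414
final: 31.414 1.014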